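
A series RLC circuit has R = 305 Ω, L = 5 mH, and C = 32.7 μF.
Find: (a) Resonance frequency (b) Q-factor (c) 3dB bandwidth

Step 1 — Resonance condition Im(Z)=0 gives ω₀ = 1/√(LC).
Step 2 — ω₀ = 1/√(0.005·3.27e-05) = 2473 rad/s.
Step 3 — f₀ = ω₀/(2π) = 393.6 Hz.
Step 4 — Series Q: Q = ω₀L/R = 2473·0.005/305 = 0.04054.
Step 5 — 3dB bandwidth: Δω = ω₀/Q = 6.1e+04 rad/s; BW = Δω/(2π) = 9708 Hz.

(a) f₀ = 393.6 Hz  (b) Q = 0.04054  (c) BW = 9708 Hz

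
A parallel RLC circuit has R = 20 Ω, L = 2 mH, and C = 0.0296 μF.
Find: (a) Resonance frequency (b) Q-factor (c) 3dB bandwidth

Step 1 — Resonance: ω₀ = 1/√(LC) = 1/√(0.002·2.96e-08) = 1.3e+05 rad/s.
Step 2 — f₀ = ω₀/(2π) = 2.069e+04 Hz.
Step 3 — Parallel Q: Q = R/(ω₀L) = 20/(1.3e+05·0.002) = 0.07694.
Step 4 — Bandwidth: Δω = ω₀/Q = 1.689e+06 rad/s; BW = Δω/(2π) = 2.688e+05 Hz.

(a) f₀ = 2.069e+04 Hz  (b) Q = 0.07694  (c) BW = 2.688e+05 Hz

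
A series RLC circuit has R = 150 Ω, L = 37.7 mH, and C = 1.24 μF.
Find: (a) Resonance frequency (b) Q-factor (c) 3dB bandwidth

Step 1 — Resonance condition Im(Z)=0 gives ω₀ = 1/√(LC).
Step 2 — ω₀ = 1/√(0.0377·1.24e-06) = 4625 rad/s.
Step 3 — f₀ = ω₀/(2π) = 736.1 Hz.
Step 4 — Series Q: Q = ω₀L/R = 4625·0.0377/150 = 1.162.
Step 5 — 3dB bandwidth: Δω = ω₀/Q = 3979 rad/s; BW = Δω/(2π) = 633.2 Hz.

(a) f₀ = 736.1 Hz  (b) Q = 1.162  (c) BW = 633.2 Hz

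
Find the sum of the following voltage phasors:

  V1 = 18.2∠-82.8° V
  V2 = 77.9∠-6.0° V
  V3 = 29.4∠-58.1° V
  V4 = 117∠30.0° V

Step 1 — Convert each phasor to rectangular form:
  V1 = 18.2·(cos(-82.8°) + j·sin(-82.8°)) = 2.281 - j18.06 V
  V2 = 77.9·(cos(-6.0°) + j·sin(-6.0°)) = 77.47 - j8.143 V
  V3 = 29.4·(cos(-58.1°) + j·sin(-58.1°)) = 15.54 - j24.96 V
  V4 = 117·(cos(30.0°) + j·sin(30.0°)) = 101.3 + j58.5 V
Step 2 — Sum components: V_total = 196.6 + j7.341 V.
Step 3 — Convert to polar: |V_total| = 196.8 V, ∠V_total = 2.1°.

V_total = 196.8∠2.1° V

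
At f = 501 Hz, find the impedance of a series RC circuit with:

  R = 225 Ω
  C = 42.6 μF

Step 1 — Angular frequency: ω = 2π·f = 2π·501 = 3148 rad/s.
Step 2 — Component impedances:
  R: Z = R = 225 Ω
  C: Z = 1/(jωC) = -j/(ω·C) = 0 - j7.457 Ω
Step 3 — Series combination: Z_total = R + C = 225 - j7.457 Ω = 225.1∠-1.9° Ω.

Z = 225 - j7.457 Ω = 225.1∠-1.9° Ω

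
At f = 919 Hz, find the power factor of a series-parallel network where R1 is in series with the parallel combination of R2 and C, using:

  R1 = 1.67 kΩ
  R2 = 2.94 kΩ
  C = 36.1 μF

Step 1 — Angular frequency: ω = 2π·f = 2π·919 = 5774 rad/s.
Step 2 — Component impedances:
  R1: Z = R = 1670 Ω
  R2: Z = R = 2940 Ω
  C: Z = 1/(jωC) = -j/(ω·C) = 0 - j4.797 Ω
Step 3 — Parallel branch: R2 || C = 1/(1/R2 + 1/C) = 0.007828 - j4.797 Ω.
Step 4 — Series with R1: Z_total = R1 + (R2 || C) = 1670 - j4.797 Ω = 1670∠-0.2° Ω.
Step 5 — Power factor: PF = cos(φ) = Re(Z)/|Z| = 1670/1670 = 1.
Step 6 — Type: Im(Z) = -4.797 ⇒ leading (phase φ = -0.2°).

PF = 1 (leading, φ = -0.2°)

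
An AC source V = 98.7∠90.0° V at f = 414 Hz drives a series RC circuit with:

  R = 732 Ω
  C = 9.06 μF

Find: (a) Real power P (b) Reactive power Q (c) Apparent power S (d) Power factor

Step 1 — Angular frequency: ω = 2π·f = 2π·414 = 2601 rad/s.
Step 2 — Component impedances:
  R: Z = R = 732 Ω
  C: Z = 1/(jωC) = -j/(ω·C) = 0 - j42.43 Ω
Step 3 — Series combination: Z_total = R + C = 732 - j42.43 Ω = 733.2∠-3.3° Ω.
Step 4 — Source phasor: V = 98.7∠90.0° V = 0 + j98.7 V.
Step 5 — Current: I = V / Z = -0.00779 + j0.1344 A = 0.1346∠93.3° A.
Step 6 — Complex power: S = V·I* = 13.26 - j0.7689 VA.
Step 7 — Real power: P = Re(S) = 13.26 W.
Step 8 — Reactive power: Q = Im(S) = -0.7689 VAR.
Step 9 — Apparent power: |S| = 13.29 VA.
Step 10 — Power factor: PF = P/|S| = 0.9983 (leading).

(a) P = 13.26 W  (b) Q = -0.7689 VAR  (c) S = 13.29 VA  (d) PF = 0.9983 (leading)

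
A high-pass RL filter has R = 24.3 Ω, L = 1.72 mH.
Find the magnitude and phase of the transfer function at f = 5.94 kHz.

Step 1 — Angular frequency: ω = 2π·5940 = 3.732e+04 rad/s.
Step 2 — Transfer function: H(jω) = jωL/(R + jωL).
Step 3 — Numerator jωL = j·64.19; denominator R + jωL = 24.3 + j64.19.
Step 4 — H = 0.8747 + j0.3311.
Step 5 — Magnitude: |H| = 0.9352 (-0.6 dB); phase: φ = 20.7°.

|H| = 0.9352 (-0.6 dB), φ = 20.7°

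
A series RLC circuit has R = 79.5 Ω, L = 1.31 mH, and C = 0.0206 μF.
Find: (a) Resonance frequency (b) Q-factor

Step 1 — Resonance condition Im(Z)=0 gives ω₀ = 1/√(LC).
Step 2 — ω₀ = 1/√(0.00131·2.06e-08) = 1.925e+05 rad/s.
Step 3 — f₀ = ω₀/(2π) = 3.064e+04 Hz.
Step 4 — Series Q: Q = ω₀L/R = 1.925e+05·0.00131/79.5 = 3.172.

(a) f₀ = 3.064e+04 Hz  (b) Q = 3.172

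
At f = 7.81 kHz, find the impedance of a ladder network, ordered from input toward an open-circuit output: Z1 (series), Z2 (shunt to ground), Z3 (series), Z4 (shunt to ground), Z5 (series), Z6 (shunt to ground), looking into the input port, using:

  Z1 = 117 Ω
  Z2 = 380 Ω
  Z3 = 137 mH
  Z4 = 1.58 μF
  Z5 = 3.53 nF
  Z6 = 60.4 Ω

Step 1 — Angular frequency: ω = 2π·f = 2π·7810 = 4.907e+04 rad/s.
Step 2 — Component impedances:
  Z1: Z = R = 117 Ω
  Z2: Z = R = 380 Ω
  Z3: Z = jωL = j·4.907e+04·0.137 = 0 + j6723 Ω
  Z4: Z = 1/(jωC) = -j/(ω·C) = 0 - j12.9 Ω
  Z5: Z = 1/(jωC) = -j/(ω·C) = 0 - j5773 Ω
  Z6: Z = R = 60.4 Ω
Step 3 — Ladder network (open output): work backward from the far end, alternating series and parallel combinations. Z_in = 495.8 + j21.45 Ω = 496.2∠2.5° Ω.

Z = 495.8 + j21.45 Ω = 496.2∠2.5° Ω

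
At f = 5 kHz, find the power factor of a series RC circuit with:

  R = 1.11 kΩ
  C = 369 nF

Step 1 — Angular frequency: ω = 2π·f = 2π·5000 = 3.142e+04 rad/s.
Step 2 — Component impedances:
  R: Z = R = 1110 Ω
  C: Z = 1/(jωC) = -j/(ω·C) = 0 - j86.26 Ω
Step 3 — Series combination: Z_total = R + C = 1110 - j86.26 Ω = 1113∠-4.4° Ω.
Step 4 — Power factor: PF = cos(φ) = Re(Z)/|Z| = 1110/1113.3 = 0.997.
Step 5 — Type: Im(Z) = -86.26 ⇒ leading (phase φ = -4.4°).

PF = 0.997 (leading, φ = -4.4°)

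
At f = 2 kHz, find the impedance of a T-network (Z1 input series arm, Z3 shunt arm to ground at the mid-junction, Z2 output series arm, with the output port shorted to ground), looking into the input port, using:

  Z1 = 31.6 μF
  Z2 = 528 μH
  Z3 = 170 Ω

Step 1 — Angular frequency: ω = 2π·f = 2π·2000 = 1.257e+04 rad/s.
Step 2 — Component impedances:
  Z1: Z = 1/(jωC) = -j/(ω·C) = 0 - j2.518 Ω
  Z2: Z = jωL = j·1.257e+04·0.000528 = 0 + j6.635 Ω
  Z3: Z = R = 170 Ω
Step 3 — With the output port shorted to ground, the output series arm Z2 runs from the junction to ground; the shunt arm Z3 also runs from the junction to ground. They appear in parallel: Z3 || Z2 = 0.2586 + j6.625 Ω.
Step 4 — Series with input arm Z1: Z_in = Z1 + (Z3 || Z2) = 0.2586 + j4.107 Ω = 4.115∠86.4° Ω.

Z = 0.2586 + j4.107 Ω = 4.115∠86.4° Ω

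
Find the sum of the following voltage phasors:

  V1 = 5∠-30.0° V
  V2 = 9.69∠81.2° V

Step 1 — Convert each phasor to rectangular form:
  V1 = 5·(cos(-30.0°) + j·sin(-30.0°)) = 4.33 - j2.5 V
  V2 = 9.69·(cos(81.2°) + j·sin(81.2°)) = 1.482 + j9.576 V
Step 2 — Sum components: V_total = 5.813 + j7.076 V.
Step 3 — Convert to polar: |V_total| = 9.157 V, ∠V_total = 50.6°.

V_total = 9.157∠50.6° V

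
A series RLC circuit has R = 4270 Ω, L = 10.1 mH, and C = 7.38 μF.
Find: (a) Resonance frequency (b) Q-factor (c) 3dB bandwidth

Step 1 — Resonance condition Im(Z)=0 gives ω₀ = 1/√(LC).
Step 2 — ω₀ = 1/√(0.0101·7.38e-06) = 3663 rad/s.
Step 3 — f₀ = ω₀/(2π) = 582.9 Hz.
Step 4 — Series Q: Q = ω₀L/R = 3663·0.0101/4270 = 0.008664.
Step 5 — 3dB bandwidth: Δω = ω₀/Q = 4.228e+05 rad/s; BW = Δω/(2π) = 6.729e+04 Hz.

(a) f₀ = 582.9 Hz  (b) Q = 0.008664  (c) BW = 6.729e+04 Hz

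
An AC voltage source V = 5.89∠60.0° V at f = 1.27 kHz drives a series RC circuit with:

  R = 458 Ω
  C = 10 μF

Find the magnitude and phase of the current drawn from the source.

Step 1 — Angular frequency: ω = 2π·f = 2π·1270 = 7980 rad/s.
Step 2 — Component impedances:
  R: Z = R = 458 Ω
  C: Z = 1/(jωC) = -j/(ω·C) = 0 - j12.53 Ω
Step 3 — Series combination: Z_total = R + C = 458 - j12.53 Ω = 458.2∠-1.6° Ω.
Step 4 — Source phasor: V = 5.89∠60.0° V = 2.945 + j5.101 V.
Step 5 — Ohm's law: I = V / Z_total = (2.945 + j5.101) / (458 - j12.53) = 0.006121 + j0.0113 A.
Step 6 — Convert to polar: |I| = 0.01286 A, ∠I = 61.6°.

I = 0.01286∠61.6° A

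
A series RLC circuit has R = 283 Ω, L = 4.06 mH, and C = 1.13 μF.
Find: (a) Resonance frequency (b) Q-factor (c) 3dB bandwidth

Step 1 — Resonance: ω₀ = 1/√(LC) = 1/√(0.00406·1.13e-06) = 1.476e+04 rad/s.
Step 2 — f₀ = ω₀/(2π) = 2350 Hz.
Step 3 — Series Q: Q = ω₀L/R = 1.476e+04·0.00406/283 = 0.2118.
Step 4 — Bandwidth: Δω = ω₀/Q = 6.97e+04 rad/s; BW = Δω/(2π) = 1.109e+04 Hz.

(a) f₀ = 2350 Hz  (b) Q = 0.2118  (c) BW = 1.109e+04 Hz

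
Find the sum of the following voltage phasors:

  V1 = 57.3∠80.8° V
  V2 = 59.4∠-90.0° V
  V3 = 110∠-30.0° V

Step 1 — Convert each phasor to rectangular form:
  V1 = 57.3·(cos(80.8°) + j·sin(80.8°)) = 9.161 + j56.56 V
  V2 = 59.4·(cos(-90.0°) + j·sin(-90.0°)) = 0 - j59.4 V
  V3 = 110·(cos(-30.0°) + j·sin(-30.0°)) = 95.26 - j55 V
Step 2 — Sum components: V_total = 104.4 - j57.84 V.
Step 3 — Convert to polar: |V_total| = 119.4 V, ∠V_total = -29.0°.

V_total = 119.4∠-29.0° V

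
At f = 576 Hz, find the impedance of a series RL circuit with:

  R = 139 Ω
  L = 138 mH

Step 1 — Angular frequency: ω = 2π·f = 2π·576 = 3619 rad/s.
Step 2 — Component impedances:
  R: Z = R = 139 Ω
  L: Z = jωL = j·3619·0.138 = 0 + j499.4 Ω
Step 3 — Series combination: Z_total = R + L = 139 + j499.4 Ω = 518.4∠74.4° Ω.

Z = 139 + j499.4 Ω = 518.4∠74.4° Ω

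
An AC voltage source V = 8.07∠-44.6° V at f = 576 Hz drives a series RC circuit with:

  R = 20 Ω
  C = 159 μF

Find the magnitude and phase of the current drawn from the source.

Step 1 — Angular frequency: ω = 2π·f = 2π·576 = 3619 rad/s.
Step 2 — Component impedances:
  R: Z = R = 20 Ω
  C: Z = 1/(jωC) = -j/(ω·C) = 0 - j1.738 Ω
Step 3 — Series combination: Z_total = R + C = 20 - j1.738 Ω = 20.08∠-5.0° Ω.
Step 4 — Source phasor: V = 8.07∠-44.6° V = 5.746 - j5.666 V.
Step 5 — Ohm's law: I = V / Z_total = (5.746 - j5.666) / (20 - j1.738) = 0.3096 - j0.2564 A.
Step 6 — Convert to polar: |I| = 0.402 A, ∠I = -39.6°.

I = 0.402∠-39.6° A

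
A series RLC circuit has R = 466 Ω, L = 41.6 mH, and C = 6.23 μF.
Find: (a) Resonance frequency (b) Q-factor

Step 1 — Resonance condition Im(Z)=0 gives ω₀ = 1/√(LC).
Step 2 — ω₀ = 1/√(0.0416·6.23e-06) = 1964 rad/s.
Step 3 — f₀ = ω₀/(2π) = 312.6 Hz.
Step 4 — Series Q: Q = ω₀L/R = 1964·0.0416/466 = 0.1754.

(a) f₀ = 312.6 Hz  (b) Q = 0.1754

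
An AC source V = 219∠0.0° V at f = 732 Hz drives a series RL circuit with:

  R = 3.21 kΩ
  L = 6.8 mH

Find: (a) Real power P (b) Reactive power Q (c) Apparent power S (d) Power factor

Step 1 — Angular frequency: ω = 2π·f = 2π·732 = 4599 rad/s.
Step 2 — Component impedances:
  R: Z = R = 3210 Ω
  L: Z = jωL = j·4599·0.0068 = 0 + j31.28 Ω
Step 3 — Series combination: Z_total = R + L = 3210 + j31.28 Ω = 3210∠0.6° Ω.
Step 4 — Source phasor: V = 219∠0.0° V = 219 V.
Step 5 — Current: I = V / Z = 0.06822 - j0.0006646 A = 0.06822∠-0.6° A.
Step 6 — Complex power: S = V·I* = 14.94 + j0.1456 VA.
Step 7 — Real power: P = Re(S) = 14.94 W.
Step 8 — Reactive power: Q = Im(S) = 0.1456 VAR.
Step 9 — Apparent power: |S| = 14.94 VA.
Step 10 — Power factor: PF = P/|S| = 1 (lagging).

(a) P = 14.94 W  (b) Q = 0.1456 VAR  (c) S = 14.94 VA  (d) PF = 1 (lagging)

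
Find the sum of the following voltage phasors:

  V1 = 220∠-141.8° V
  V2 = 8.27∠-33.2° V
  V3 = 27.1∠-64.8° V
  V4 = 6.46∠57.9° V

Step 1 — Convert each phasor to rectangular form:
  V1 = 220·(cos(-141.8°) + j·sin(-141.8°)) = -172.9 - j136 V
  V2 = 8.27·(cos(-33.2°) + j·sin(-33.2°)) = 6.92 - j4.528 V
  V3 = 27.1·(cos(-64.8°) + j·sin(-64.8°)) = 11.54 - j24.52 V
  V4 = 6.46·(cos(57.9°) + j·sin(57.9°)) = 3.433 + j5.472 V
Step 2 — Sum components: V_total = -151 - j159.6 V.
Step 3 — Convert to polar: |V_total| = 219.7 V, ∠V_total = -133.4°.

V_total = 219.7∠-133.4° V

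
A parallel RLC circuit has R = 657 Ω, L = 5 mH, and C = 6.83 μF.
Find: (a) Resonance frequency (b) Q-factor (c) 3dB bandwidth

Step 1 — Resonance: ω₀ = 1/√(LC) = 1/√(0.005·6.83e-06) = 5411 rad/s.
Step 2 — f₀ = ω₀/(2π) = 861.2 Hz.
Step 3 — Parallel Q: Q = R/(ω₀L) = 657/(5411·0.005) = 24.28.
Step 4 — Bandwidth: Δω = ω₀/Q = 222.9 rad/s; BW = Δω/(2π) = 35.47 Hz.

(a) f₀ = 861.2 Hz  (b) Q = 24.28  (c) BW = 35.47 Hz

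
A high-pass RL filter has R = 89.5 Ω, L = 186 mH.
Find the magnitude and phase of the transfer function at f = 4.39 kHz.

Step 1 — Angular frequency: ω = 2π·4390 = 2.758e+04 rad/s.
Step 2 — Transfer function: H(jω) = jωL/(R + jωL).
Step 3 — Numerator jωL = j·5130; denominator R + jωL = 89.5 + j5130.
Step 4 — H = 0.9997 + j0.01744.
Step 5 — Magnitude: |H| = 0.9998 (-0.0 dB); phase: φ = 1.0°.

|H| = 0.9998 (-0.0 dB), φ = 1.0°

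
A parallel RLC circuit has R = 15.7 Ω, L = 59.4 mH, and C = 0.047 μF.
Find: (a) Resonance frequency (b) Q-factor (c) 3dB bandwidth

Step 1 — Resonance: ω₀ = 1/√(LC) = 1/√(0.0594·4.7e-08) = 1.893e+04 rad/s.
Step 2 — f₀ = ω₀/(2π) = 3012 Hz.
Step 3 — Parallel Q: Q = R/(ω₀L) = 15.7/(1.893e+04·0.0594) = 0.01397.
Step 4 — Bandwidth: Δω = ω₀/Q = 1.355e+06 rad/s; BW = Δω/(2π) = 2.157e+05 Hz.

(a) f₀ = 3012 Hz  (b) Q = 0.01397  (c) BW = 2.157e+05 Hz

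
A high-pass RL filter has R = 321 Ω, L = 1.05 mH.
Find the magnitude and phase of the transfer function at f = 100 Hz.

Step 1 — Angular frequency: ω = 2π·100 = 628.3 rad/s.
Step 2 — Transfer function: H(jω) = jωL/(R + jωL).
Step 3 — Numerator jωL = j·0.6597; denominator R + jωL = 321 + j0.6597.
Step 4 — H = 4.224e-06 + j0.002055.
Step 5 — Magnitude: |H| = 0.002055 (-53.7 dB); phase: φ = 89.9°.

|H| = 0.002055 (-53.7 dB), φ = 89.9°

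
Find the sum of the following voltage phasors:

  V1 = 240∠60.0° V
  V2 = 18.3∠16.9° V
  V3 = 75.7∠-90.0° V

Step 1 — Convert each phasor to rectangular form:
  V1 = 240·(cos(60.0°) + j·sin(60.0°)) = 120 + j207.8 V
  V2 = 18.3·(cos(16.9°) + j·sin(16.9°)) = 17.51 + j5.32 V
  V3 = 75.7·(cos(-90.0°) + j·sin(-90.0°)) = 0 - j75.7 V
Step 2 — Sum components: V_total = 137.5 + j137.5 V.
Step 3 — Convert to polar: |V_total| = 194.4 V, ∠V_total = 45.0°.

V_total = 194.4∠45.0° V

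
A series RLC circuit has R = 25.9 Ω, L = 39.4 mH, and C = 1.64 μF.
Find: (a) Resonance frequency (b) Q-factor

Step 1 — Resonance condition Im(Z)=0 gives ω₀ = 1/√(LC).
Step 2 — ω₀ = 1/√(0.0394·1.64e-06) = 3934 rad/s.
Step 3 — f₀ = ω₀/(2π) = 626.1 Hz.
Step 4 — Series Q: Q = ω₀L/R = 3934·0.0394/25.9 = 5.984.

(a) f₀ = 626.1 Hz  (b) Q = 5.984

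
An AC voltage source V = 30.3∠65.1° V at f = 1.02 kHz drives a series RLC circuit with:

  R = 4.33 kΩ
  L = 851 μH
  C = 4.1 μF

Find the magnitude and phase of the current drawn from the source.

Step 1 — Angular frequency: ω = 2π·f = 2π·1020 = 6409 rad/s.
Step 2 — Component impedances:
  R: Z = R = 4330 Ω
  L: Z = jωL = j·6409·0.000851 = 0 + j5.454 Ω
  C: Z = 1/(jωC) = -j/(ω·C) = 0 - j38.06 Ω
Step 3 — Series combination: Z_total = R + L + C = 4330 - j32.6 Ω = 4330∠-0.4° Ω.
Step 4 — Source phasor: V = 30.3∠65.1° V = 12.76 + j27.48 V.
Step 5 — Ohm's law: I = V / Z_total = (12.76 + j27.48) / (4330 - j32.6) = 0.002898 + j0.006369 A.
Step 6 — Convert to polar: |I| = 0.006997 A, ∠I = 65.5°.

I = 0.006997∠65.5° A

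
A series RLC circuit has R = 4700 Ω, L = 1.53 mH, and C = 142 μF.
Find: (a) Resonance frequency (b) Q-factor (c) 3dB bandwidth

Step 1 — Resonance: ω₀ = 1/√(LC) = 1/√(0.00153·0.000142) = 2145 rad/s.
Step 2 — f₀ = ω₀/(2π) = 341.5 Hz.
Step 3 — Series Q: Q = ω₀L/R = 2145·0.00153/4700 = 0.0006984.
Step 4 — Bandwidth: Δω = ω₀/Q = 3.072e+06 rad/s; BW = Δω/(2π) = 4.889e+05 Hz.

(a) f₀ = 341.5 Hz  (b) Q = 0.0006984  (c) BW = 4.889e+05 Hz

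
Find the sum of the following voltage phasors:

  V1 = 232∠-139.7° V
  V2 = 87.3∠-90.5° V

Step 1 — Convert each phasor to rectangular form:
  V1 = 232·(cos(-139.7°) + j·sin(-139.7°)) = -176.9 - j150.1 V
  V2 = 87.3·(cos(-90.5°) + j·sin(-90.5°)) = -0.7618 - j87.3 V
Step 2 — Sum components: V_total = -177.7 - j237.4 V.
Step 3 — Convert to polar: |V_total| = 296.5 V, ∠V_total = -126.8°.

V_total = 296.5∠-126.8° V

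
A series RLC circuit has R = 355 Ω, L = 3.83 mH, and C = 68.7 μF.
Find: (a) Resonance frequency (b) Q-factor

Step 1 — Resonance condition Im(Z)=0 gives ω₀ = 1/√(LC).
Step 2 — ω₀ = 1/√(0.00383·6.87e-05) = 1949 rad/s.
Step 3 — f₀ = ω₀/(2π) = 310.3 Hz.
Step 4 — Series Q: Q = ω₀L/R = 1949·0.00383/355 = 0.02103.

(a) f₀ = 310.3 Hz  (b) Q = 0.02103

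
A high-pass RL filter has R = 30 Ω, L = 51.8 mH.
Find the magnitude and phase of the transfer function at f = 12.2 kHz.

Step 1 — Angular frequency: ω = 2π·1.22e+04 = 7.665e+04 rad/s.
Step 2 — Transfer function: H(jω) = jωL/(R + jωL).
Step 3 — Numerator jωL = j·3971; denominator R + jωL = 30 + j3971.
Step 4 — H = 0.9999 + j0.007555.
Step 5 — Magnitude: |H| = 1 (-0.0 dB); phase: φ = 0.4°.

|H| = 1 (-0.0 dB), φ = 0.4°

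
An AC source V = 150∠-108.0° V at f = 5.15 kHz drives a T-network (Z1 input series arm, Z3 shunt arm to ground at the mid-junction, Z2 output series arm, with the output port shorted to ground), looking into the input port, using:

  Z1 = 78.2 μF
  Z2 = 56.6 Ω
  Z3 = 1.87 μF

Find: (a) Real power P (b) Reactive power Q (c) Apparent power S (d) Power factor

Step 1 — Angular frequency: ω = 2π·f = 2π·5150 = 3.236e+04 rad/s.
Step 2 — Component impedances:
  Z1: Z = 1/(jωC) = -j/(ω·C) = 0 - j0.3952 Ω
  Z2: Z = R = 56.6 Ω
  Z3: Z = 1/(jωC) = -j/(ω·C) = 0 - j16.53 Ω
Step 3 — With the output port shorted to ground, the output series arm Z2 runs from the junction to ground; the shunt arm Z3 also runs from the junction to ground. They appear in parallel: Z3 || Z2 = 4.446 - j15.23 Ω.
Step 4 — Series with input arm Z1: Z_in = Z1 + (Z3 || Z2) = 4.446 - j15.62 Ω = 16.24∠-74.1° Ω.
Step 5 — Source phasor: V = 150∠-108.0° V = -46.35 - j142.7 V.
Step 6 — Current: I = V / Z = 7.666 - j5.149 A = 9.234∠-33.9° A.
Step 7 — Complex power: S = V·I* = 379.2 - j1332 VA.
Step 8 — Real power: P = Re(S) = 379.2 W.
Step 9 — Reactive power: Q = Im(S) = -1332 VAR.
Step 10 — Apparent power: |S| = 1385 VA.
Step 11 — Power factor: PF = P/|S| = 0.2737 (leading).

(a) P = 379.2 W  (b) Q = -1332 VAR  (c) S = 1385 VA  (d) PF = 0.2737 (leading)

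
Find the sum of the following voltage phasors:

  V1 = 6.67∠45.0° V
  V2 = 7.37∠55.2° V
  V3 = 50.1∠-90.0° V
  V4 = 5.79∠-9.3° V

Step 1 — Convert each phasor to rectangular form:
  V1 = 6.67·(cos(45.0°) + j·sin(45.0°)) = 4.716 + j4.716 V
  V2 = 7.37·(cos(55.2°) + j·sin(55.2°)) = 4.206 + j6.052 V
  V3 = 50.1·(cos(-90.0°) + j·sin(-90.0°)) = 0 - j50.1 V
  V4 = 5.79·(cos(-9.3°) + j·sin(-9.3°)) = 5.714 - j0.9357 V
Step 2 — Sum components: V_total = 14.64 - j40.27 V.
Step 3 — Convert to polar: |V_total| = 42.84 V, ∠V_total = -70.0°.

V_total = 42.84∠-70.0° V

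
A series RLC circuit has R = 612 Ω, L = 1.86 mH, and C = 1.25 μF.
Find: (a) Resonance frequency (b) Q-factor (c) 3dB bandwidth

Step 1 — Resonance: ω₀ = 1/√(LC) = 1/√(0.00186·1.25e-06) = 2.074e+04 rad/s.
Step 2 — f₀ = ω₀/(2π) = 3301 Hz.
Step 3 — Series Q: Q = ω₀L/R = 2.074e+04·0.00186/612 = 0.06303.
Step 4 — Bandwidth: Δω = ω₀/Q = 3.29e+05 rad/s; BW = Δω/(2π) = 5.237e+04 Hz.

(a) f₀ = 3301 Hz  (b) Q = 0.06303  (c) BW = 5.237e+04 Hz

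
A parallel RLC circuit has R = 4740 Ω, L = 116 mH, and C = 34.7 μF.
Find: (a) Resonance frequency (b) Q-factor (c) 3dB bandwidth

Step 1 — Resonance: ω₀ = 1/√(LC) = 1/√(0.116·3.47e-05) = 498.4 rad/s.
Step 2 — f₀ = ω₀/(2π) = 79.33 Hz.
Step 3 — Parallel Q: Q = R/(ω₀L) = 4740/(498.4·0.116) = 81.98.
Step 4 — Bandwidth: Δω = ω₀/Q = 6.08 rad/s; BW = Δω/(2π) = 0.9676 Hz.

(a) f₀ = 79.33 Hz  (b) Q = 81.98  (c) BW = 0.9676 Hz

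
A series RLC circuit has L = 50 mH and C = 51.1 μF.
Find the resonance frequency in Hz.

Step 1 — Resonance condition Im(Z)=0 gives ω₀ = 1/√(LC).
Step 2 — ω₀ = 1/√(0.05·5.11e-05) = 625.6 rad/s.
Step 3 — f₀ = ω₀/(2π) = 99.57 Hz.

f₀ = 99.57 Hz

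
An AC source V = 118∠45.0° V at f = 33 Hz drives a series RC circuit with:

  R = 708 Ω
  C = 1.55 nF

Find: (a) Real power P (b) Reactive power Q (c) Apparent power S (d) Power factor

Step 1 — Angular frequency: ω = 2π·f = 2π·33 = 207.3 rad/s.
Step 2 — Component impedances:
  R: Z = R = 708 Ω
  C: Z = 1/(jωC) = -j/(ω·C) = 0 - j3.112e+06 Ω
Step 3 — Series combination: Z_total = R + C = 708 - j3.112e+06 Ω = 3.112e+06∠-90.0° Ω.
Step 4 — Source phasor: V = 118∠45.0° V = 83.44 + j83.44 V.
Step 5 — Current: I = V / Z = -2.681e-05 + j2.682e-05 A = 3.792e-05∠135.0° A.
Step 6 — Complex power: S = V·I* = 1.018e-06 - j0.004475 VA.
Step 7 — Real power: P = Re(S) = 1.018e-06 W.
Step 8 — Reactive power: Q = Im(S) = -0.004475 VAR.
Step 9 — Apparent power: |S| = 0.004475 VA.
Step 10 — Power factor: PF = P/|S| = 0.0002275 (leading).

(a) P = 1.018e-06 W  (b) Q = -0.004475 VAR  (c) S = 0.004475 VA  (d) PF = 0.0002275 (leading)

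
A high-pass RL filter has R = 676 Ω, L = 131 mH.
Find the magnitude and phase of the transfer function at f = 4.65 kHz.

Step 1 — Angular frequency: ω = 2π·4650 = 2.922e+04 rad/s.
Step 2 — Transfer function: H(jω) = jωL/(R + jωL).
Step 3 — Numerator jωL = j·3827; denominator R + jωL = 676 + j3827.
Step 4 — H = 0.9697 + j0.1713.
Step 5 — Magnitude: |H| = 0.9848 (-0.1 dB); phase: φ = 10.0°.

|H| = 0.9848 (-0.1 dB), φ = 10.0°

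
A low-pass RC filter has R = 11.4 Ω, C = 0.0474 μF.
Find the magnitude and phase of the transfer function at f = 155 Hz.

Step 1 — Angular frequency: ω = 2π·155 = 973.9 rad/s.
Step 2 — Transfer function: H(jω) = 1/(1 + jωRC).
Step 3 — Denominator: 1 + jωRC = 1 + j·973.9·11.4·4.74e-08 = 1 + j0.0005263.
Step 4 — H = 1 - j0.0005263.
Step 5 — Magnitude: |H| = 1 (-0.0 dB); phase: φ = -0.0°.

|H| = 1 (-0.0 dB), φ = -0.0°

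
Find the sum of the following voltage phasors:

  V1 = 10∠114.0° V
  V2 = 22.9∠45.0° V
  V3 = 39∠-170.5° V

Step 1 — Convert each phasor to rectangular form:
  V1 = 10·(cos(114.0°) + j·sin(114.0°)) = -4.067 + j9.135 V
  V2 = 22.9·(cos(45.0°) + j·sin(45.0°)) = 16.19 + j16.19 V
  V3 = 39·(cos(-170.5°) + j·sin(-170.5°)) = -38.47 - j6.437 V
Step 2 — Sum components: V_total = -26.34 + j18.89 V.
Step 3 — Convert to polar: |V_total| = 32.41 V, ∠V_total = 144.4°.

V_total = 32.41∠144.4° V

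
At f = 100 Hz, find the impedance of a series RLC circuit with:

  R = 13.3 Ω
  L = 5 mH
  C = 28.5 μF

Step 1 — Angular frequency: ω = 2π·f = 2π·100 = 628.3 rad/s.
Step 2 — Component impedances:
  R: Z = R = 13.3 Ω
  L: Z = jωL = j·628.3·0.005 = 0 + j3.142 Ω
  C: Z = 1/(jωC) = -j/(ω·C) = 0 - j55.84 Ω
Step 3 — Series combination: Z_total = R + L + C = 13.3 - j52.7 Ω = 54.35∠-75.8° Ω.

Z = 13.3 - j52.7 Ω = 54.35∠-75.8° Ω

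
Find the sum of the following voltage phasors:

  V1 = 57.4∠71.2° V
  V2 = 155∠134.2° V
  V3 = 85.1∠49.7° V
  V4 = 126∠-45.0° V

Step 1 — Convert each phasor to rectangular form:
  V1 = 57.4·(cos(71.2°) + j·sin(71.2°)) = 18.5 + j54.34 V
  V2 = 155·(cos(134.2°) + j·sin(134.2°)) = -108.1 + j111.1 V
  V3 = 85.1·(cos(49.7°) + j·sin(49.7°)) = 55.04 + j64.9 V
  V4 = 126·(cos(-45.0°) + j·sin(-45.0°)) = 89.1 - j89.1 V
Step 2 — Sum components: V_total = 54.57 + j141.3 V.
Step 3 — Convert to polar: |V_total| = 151.4 V, ∠V_total = 68.9°.

V_total = 151.4∠68.9° V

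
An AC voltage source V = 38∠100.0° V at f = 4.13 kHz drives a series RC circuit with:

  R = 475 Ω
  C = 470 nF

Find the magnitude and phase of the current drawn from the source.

Step 1 — Angular frequency: ω = 2π·f = 2π·4130 = 2.595e+04 rad/s.
Step 2 — Component impedances:
  R: Z = R = 475 Ω
  C: Z = 1/(jωC) = -j/(ω·C) = 0 - j81.99 Ω
Step 3 — Series combination: Z_total = R + C = 475 - j81.99 Ω = 482∠-9.8° Ω.
Step 4 — Source phasor: V = 38∠100.0° V = -6.599 + j37.42 V.
Step 5 — Ohm's law: I = V / Z_total = (-6.599 + j37.42) / (475 - j81.99) = -0.0267 + j0.07418 A.
Step 6 — Convert to polar: |I| = 0.07883 A, ∠I = 109.8°.

I = 0.07883∠109.8° A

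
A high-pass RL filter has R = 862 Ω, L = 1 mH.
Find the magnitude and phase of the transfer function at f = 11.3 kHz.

Step 1 — Angular frequency: ω = 2π·1.13e+04 = 7.1e+04 rad/s.
Step 2 — Transfer function: H(jω) = jωL/(R + jωL).
Step 3 — Numerator jωL = j·71; denominator R + jωL = 862 + j71.
Step 4 — H = 0.006739 + j0.08181.
Step 5 — Magnitude: |H| = 0.08209 (-21.7 dB); phase: φ = 85.3°.

|H| = 0.08209 (-21.7 dB), φ = 85.3°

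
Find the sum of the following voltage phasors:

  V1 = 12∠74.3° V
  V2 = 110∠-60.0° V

Step 1 — Convert each phasor to rectangular form:
  V1 = 12·(cos(74.3°) + j·sin(74.3°)) = 3.247 + j11.55 V
  V2 = 110·(cos(-60.0°) + j·sin(-60.0°)) = 55 - j95.26 V
Step 2 — Sum components: V_total = 58.25 - j83.71 V.
Step 3 — Convert to polar: |V_total| = 102 V, ∠V_total = -55.2°.

V_total = 102∠-55.2° V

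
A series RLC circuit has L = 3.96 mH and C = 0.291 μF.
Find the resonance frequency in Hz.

Step 1 — Resonance condition Im(Z)=0 gives ω₀ = 1/√(LC).
Step 2 — ω₀ = 1/√(0.00396·2.91e-07) = 2.946e+04 rad/s.
Step 3 — f₀ = ω₀/(2π) = 4688 Hz.

f₀ = 4688 Hz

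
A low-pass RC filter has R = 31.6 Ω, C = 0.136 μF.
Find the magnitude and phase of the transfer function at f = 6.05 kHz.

Step 1 — Angular frequency: ω = 2π·6050 = 3.801e+04 rad/s.
Step 2 — Transfer function: H(jω) = 1/(1 + jωRC).
Step 3 — Denominator: 1 + jωRC = 1 + j·3.801e+04·31.6·1.36e-07 = 1 + j0.1634.
Step 4 — H = 0.974 - j0.1591.
Step 5 — Magnitude: |H| = 0.9869 (-0.1 dB); phase: φ = -9.3°.

|H| = 0.9869 (-0.1 dB), φ = -9.3°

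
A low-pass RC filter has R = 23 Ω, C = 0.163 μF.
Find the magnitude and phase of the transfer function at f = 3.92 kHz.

Step 1 — Angular frequency: ω = 2π·3920 = 2.463e+04 rad/s.
Step 2 — Transfer function: H(jω) = 1/(1 + jωRC).
Step 3 — Denominator: 1 + jωRC = 1 + j·2.463e+04·23·1.63e-07 = 1 + j0.09234.
Step 4 — H = 0.9915 - j0.09156.
Step 5 — Magnitude: |H| = 0.9958 (-0.0 dB); phase: φ = -5.3°.

|H| = 0.9958 (-0.0 dB), φ = -5.3°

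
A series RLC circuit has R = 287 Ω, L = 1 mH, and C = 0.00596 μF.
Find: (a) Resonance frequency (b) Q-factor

Step 1 — Resonance condition Im(Z)=0 gives ω₀ = 1/√(LC).
Step 2 — ω₀ = 1/√(0.001·5.96e-09) = 4.096e+05 rad/s.
Step 3 — f₀ = ω₀/(2π) = 6.519e+04 Hz.
Step 4 — Series Q: Q = ω₀L/R = 4.096e+05·0.001/287 = 1.427.

(a) f₀ = 6.519e+04 Hz  (b) Q = 1.427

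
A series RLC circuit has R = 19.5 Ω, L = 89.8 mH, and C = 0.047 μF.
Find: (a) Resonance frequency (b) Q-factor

Step 1 — Resonance condition Im(Z)=0 gives ω₀ = 1/√(LC).
Step 2 — ω₀ = 1/√(0.0898·4.7e-08) = 1.539e+04 rad/s.
Step 3 — f₀ = ω₀/(2π) = 2450 Hz.
Step 4 — Series Q: Q = ω₀L/R = 1.539e+04·0.0898/19.5 = 70.89.

(a) f₀ = 2450 Hz  (b) Q = 70.89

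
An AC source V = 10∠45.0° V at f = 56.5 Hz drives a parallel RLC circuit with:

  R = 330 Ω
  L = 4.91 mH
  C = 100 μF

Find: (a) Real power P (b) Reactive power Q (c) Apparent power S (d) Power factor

Step 1 — Angular frequency: ω = 2π·f = 2π·56.5 = 355 rad/s.
Step 2 — Component impedances:
  R: Z = R = 330 Ω
  L: Z = jωL = j·355·0.00491 = 0 + j1.743 Ω
  C: Z = 1/(jωC) = -j/(ω·C) = 0 - j28.17 Ω
Step 3 — Parallel combination: 1/Z_total = 1/R + 1/L + 1/C; Z_total = 0.01046 + j1.858 Ω = 1.858∠89.7° Ω.
Step 4 — Source phasor: V = 10∠45.0° V = 7.071 + j7.071 V.
Step 5 — Current: I = V / Z = 3.827 - j3.784 A = 5.382∠-44.7° A.
Step 6 — Complex power: S = V·I* = 0.303 + j53.82 VA.
Step 7 — Real power: P = Re(S) = 0.303 W.
Step 8 — Reactive power: Q = Im(S) = 53.82 VAR.
Step 9 — Apparent power: |S| = 53.82 VA.
Step 10 — Power factor: PF = P/|S| = 0.00563 (lagging).

(a) P = 0.303 W  (b) Q = 53.82 VAR  (c) S = 53.82 VA  (d) PF = 0.00563 (lagging)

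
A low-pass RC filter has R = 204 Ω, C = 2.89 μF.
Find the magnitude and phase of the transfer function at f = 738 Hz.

Step 1 — Angular frequency: ω = 2π·738 = 4637 rad/s.
Step 2 — Transfer function: H(jω) = 1/(1 + jωRC).
Step 3 — Denominator: 1 + jωRC = 1 + j·4637·204·2.89e-06 = 1 + j2.734.
Step 4 — H = 0.118 - j0.3226.
Step 5 — Magnitude: |H| = 0.3435 (-9.3 dB); phase: φ = -69.9°.

|H| = 0.3435 (-9.3 dB), φ = -69.9°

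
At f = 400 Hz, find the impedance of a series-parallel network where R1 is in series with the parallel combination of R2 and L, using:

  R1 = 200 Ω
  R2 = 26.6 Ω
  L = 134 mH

Step 1 — Angular frequency: ω = 2π·f = 2π·400 = 2513 rad/s.
Step 2 — Component impedances:
  R1: Z = R = 200 Ω
  R2: Z = R = 26.6 Ω
  L: Z = jωL = j·2513·0.134 = 0 + j336.8 Ω
Step 3 — Parallel branch: R2 || L = 1/(1/R2 + 1/L) = 26.44 + j2.088 Ω.
Step 4 — Series with R1: Z_total = R1 + (R2 || L) = 226.4 + j2.088 Ω = 226.4∠0.5° Ω.

Z = 226.4 + j2.088 Ω = 226.4∠0.5° Ω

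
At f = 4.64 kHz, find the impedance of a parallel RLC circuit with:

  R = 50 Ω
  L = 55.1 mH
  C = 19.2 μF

Step 1 — Angular frequency: ω = 2π·f = 2π·4640 = 2.915e+04 rad/s.
Step 2 — Component impedances:
  R: Z = R = 50 Ω
  L: Z = jωL = j·2.915e+04·0.0551 = 0 + j1606 Ω
  C: Z = 1/(jωC) = -j/(ω·C) = 0 - j1.786 Ω
Step 3 — Parallel combination: 1/Z_total = 1/R + 1/L + 1/C; Z_total = 0.06389 - j1.786 Ω = 1.787∠-88.0° Ω.

Z = 0.06389 - j1.786 Ω = 1.787∠-88.0° Ω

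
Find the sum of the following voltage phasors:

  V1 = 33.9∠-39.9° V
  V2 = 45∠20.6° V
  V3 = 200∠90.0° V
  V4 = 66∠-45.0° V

Step 1 — Convert each phasor to rectangular form:
  V1 = 33.9·(cos(-39.9°) + j·sin(-39.9°)) = 26.01 - j21.75 V
  V2 = 45·(cos(20.6°) + j·sin(20.6°)) = 42.12 + j15.83 V
  V3 = 200·(cos(90.0°) + j·sin(90.0°)) = 0 + j200 V
  V4 = 66·(cos(-45.0°) + j·sin(-45.0°)) = 46.67 - j46.67 V
Step 2 — Sum components: V_total = 114.8 + j147.4 V.
Step 3 — Convert to polar: |V_total| = 186.8 V, ∠V_total = 52.1°.

V_total = 186.8∠52.1° V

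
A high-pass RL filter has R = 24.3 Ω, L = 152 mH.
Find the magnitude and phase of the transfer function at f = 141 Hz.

Step 1 — Angular frequency: ω = 2π·141 = 885.9 rad/s.
Step 2 — Transfer function: H(jω) = jωL/(R + jωL).
Step 3 — Numerator jωL = j·134.7; denominator R + jωL = 24.3 + j134.7.
Step 4 — H = 0.9685 + j0.1748.
Step 5 — Magnitude: |H| = 0.9841 (-0.1 dB); phase: φ = 10.2°.

|H| = 0.9841 (-0.1 dB), φ = 10.2°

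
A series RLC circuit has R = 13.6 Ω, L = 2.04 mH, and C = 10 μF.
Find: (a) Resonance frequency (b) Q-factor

Step 1 — Resonance condition Im(Z)=0 gives ω₀ = 1/√(LC).
Step 2 — ω₀ = 1/√(0.00204·1e-05) = 7001 rad/s.
Step 3 — f₀ = ω₀/(2π) = 1114 Hz.
Step 4 — Series Q: Q = ω₀L/R = 7001·0.00204/13.6 = 1.05.

(a) f₀ = 1114 Hz  (b) Q = 1.05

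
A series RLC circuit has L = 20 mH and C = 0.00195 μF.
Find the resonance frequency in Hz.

Step 1 — Resonance condition Im(Z)=0 gives ω₀ = 1/√(LC).
Step 2 — ω₀ = 1/√(0.02·1.95e-09) = 1.601e+05 rad/s.
Step 3 — f₀ = ω₀/(2π) = 2.549e+04 Hz.

f₀ = 2.549e+04 Hz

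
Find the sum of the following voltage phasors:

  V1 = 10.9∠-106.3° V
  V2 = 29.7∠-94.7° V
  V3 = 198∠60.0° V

Step 1 — Convert each phasor to rectangular form:
  V1 = 10.9·(cos(-106.3°) + j·sin(-106.3°)) = -3.059 - j10.46 V
  V2 = 29.7·(cos(-94.7°) + j·sin(-94.7°)) = -2.434 - j29.6 V
  V3 = 198·(cos(60.0°) + j·sin(60.0°)) = 99 + j171.5 V
Step 2 — Sum components: V_total = 93.51 + j131.4 V.
Step 3 — Convert to polar: |V_total| = 161.3 V, ∠V_total = 54.6°.

V_total = 161.3∠54.6° V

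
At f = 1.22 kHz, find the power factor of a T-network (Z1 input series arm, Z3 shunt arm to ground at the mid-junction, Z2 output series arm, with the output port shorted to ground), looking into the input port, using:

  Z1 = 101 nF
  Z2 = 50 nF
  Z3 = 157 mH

Step 1 — Angular frequency: ω = 2π·f = 2π·1220 = 7665 rad/s.
Step 2 — Component impedances:
  Z1: Z = 1/(jωC) = -j/(ω·C) = 0 - j1292 Ω
  Z2: Z = 1/(jωC) = -j/(ω·C) = 0 - j2609 Ω
  Z3: Z = jωL = j·7665·0.157 = 0 + j1203 Ω
Step 3 — With the output port shorted to ground, the output series arm Z2 runs from the junction to ground; the shunt arm Z3 also runs from the junction to ground. They appear in parallel: Z3 || Z2 = 0 + j2234 Ω.
Step 4 — Series with input arm Z1: Z_in = Z1 + (Z3 || Z2) = 0 + j942.3 Ω = 942.3∠90.0° Ω.
Step 5 — Power factor: PF = cos(φ) = Re(Z)/|Z| = 0/942.3 = 0.
Step 6 — Type: Im(Z) = 942.3 ⇒ lagging (phase φ = 90.0°).

PF = 0 (lagging, φ = 90.0°)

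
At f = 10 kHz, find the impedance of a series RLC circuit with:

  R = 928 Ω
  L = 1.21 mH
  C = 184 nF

Step 1 — Angular frequency: ω = 2π·f = 2π·1e+04 = 6.283e+04 rad/s.
Step 2 — Component impedances:
  R: Z = R = 928 Ω
  L: Z = jωL = j·6.283e+04·0.00121 = 0 + j76.03 Ω
  C: Z = 1/(jωC) = -j/(ω·C) = 0 - j86.5 Ω
Step 3 — Series combination: Z_total = R + L + C = 928 - j10.47 Ω = 928.1∠-0.6° Ω.

Z = 928 - j10.47 Ω = 928.1∠-0.6° Ω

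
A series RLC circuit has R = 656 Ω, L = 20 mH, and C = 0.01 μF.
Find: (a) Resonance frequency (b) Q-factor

Step 1 — Resonance condition Im(Z)=0 gives ω₀ = 1/√(LC).
Step 2 — ω₀ = 1/√(0.02·1e-08) = 7.071e+04 rad/s.
Step 3 — f₀ = ω₀/(2π) = 1.125e+04 Hz.
Step 4 — Series Q: Q = ω₀L/R = 7.071e+04·0.02/656 = 2.156.

(a) f₀ = 1.125e+04 Hz  (b) Q = 2.156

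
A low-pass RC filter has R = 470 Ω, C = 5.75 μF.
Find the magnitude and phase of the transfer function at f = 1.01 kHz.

Step 1 — Angular frequency: ω = 2π·1010 = 6346 rad/s.
Step 2 — Transfer function: H(jω) = 1/(1 + jωRC).
Step 3 — Denominator: 1 + jωRC = 1 + j·6346·470·5.75e-06 = 1 + j17.15.
Step 4 — H = 0.003388 - j0.05811.
Step 5 — Magnitude: |H| = 0.05821 (-24.7 dB); phase: φ = -86.7°.

|H| = 0.05821 (-24.7 dB), φ = -86.7°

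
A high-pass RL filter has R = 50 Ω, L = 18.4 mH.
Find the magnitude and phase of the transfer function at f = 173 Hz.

Step 1 — Angular frequency: ω = 2π·173 = 1087 rad/s.
Step 2 — Transfer function: H(jω) = jωL/(R + jωL).
Step 3 — Numerator jωL = j·20; denominator R + jωL = 50 + j20.
Step 4 — H = 0.1379 + j0.3448.
Step 5 — Magnitude: |H| = 0.3714 (-8.6 dB); phase: φ = 68.2°.

|H| = 0.3714 (-8.6 dB), φ = 68.2°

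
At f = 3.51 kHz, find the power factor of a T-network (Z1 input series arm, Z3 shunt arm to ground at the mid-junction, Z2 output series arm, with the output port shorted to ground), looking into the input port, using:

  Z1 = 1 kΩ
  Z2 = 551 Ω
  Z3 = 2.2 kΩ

Step 1 — Angular frequency: ω = 2π·f = 2π·3510 = 2.205e+04 rad/s.
Step 2 — Component impedances:
  Z1: Z = R = 1000 Ω
  Z2: Z = R = 551 Ω
  Z3: Z = R = 2200 Ω
Step 3 — With the output port shorted to ground, the output series arm Z2 runs from the junction to ground; the shunt arm Z3 also runs from the junction to ground. They appear in parallel: Z3 || Z2 = 440.6 Ω.
Step 4 — Series with input arm Z1: Z_in = Z1 + (Z3 || Z2) = 1441 Ω = 1441∠0.0° Ω.
Step 5 — Power factor: PF = cos(φ) = Re(Z)/|Z| = 1441/1441 = 1.
Step 6 — Type: Im(Z) = 0 ⇒ unity (phase φ = 0.0°).

PF = 1 (unity, φ = 0.0°)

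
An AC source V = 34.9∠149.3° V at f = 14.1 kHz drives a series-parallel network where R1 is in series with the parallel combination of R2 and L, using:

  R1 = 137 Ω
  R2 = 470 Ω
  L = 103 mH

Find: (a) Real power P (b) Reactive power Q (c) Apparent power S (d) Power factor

Step 1 — Angular frequency: ω = 2π·f = 2π·1.41e+04 = 8.859e+04 rad/s.
Step 2 — Component impedances:
  R1: Z = R = 137 Ω
  R2: Z = R = 470 Ω
  L: Z = jωL = j·8.859e+04·0.103 = 0 + j9125 Ω
Step 3 — Parallel branch: R2 || L = 1/(1/R2 + 1/L) = 468.8 + j24.14 Ω.
Step 4 — Series with R1: Z_total = R1 + (R2 || L) = 605.8 + j24.14 Ω = 606.2∠2.3° Ω.
Step 5 — Source phasor: V = 34.9∠149.3° V = -30.01 + j17.82 V.
Step 6 — Current: I = V / Z = -0.04829 + j0.03134 A = 0.05757∠147.0° A.
Step 7 — Complex power: S = V·I* = 2.008 + j0.08002 VA.
Step 8 — Real power: P = Re(S) = 2.008 W.
Step 9 — Reactive power: Q = Im(S) = 0.08002 VAR.
Step 10 — Apparent power: |S| = 2.009 VA.
Step 11 — Power factor: PF = P/|S| = 0.9992 (lagging).

(a) P = 2.008 W  (b) Q = 0.08002 VAR  (c) S = 2.009 VA  (d) PF = 0.9992 (lagging)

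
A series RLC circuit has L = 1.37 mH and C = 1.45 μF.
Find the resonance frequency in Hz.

Step 1 — Resonance condition Im(Z)=0 gives ω₀ = 1/√(LC).
Step 2 — ω₀ = 1/√(0.00137·1.45e-06) = 2.244e+04 rad/s.
Step 3 — f₀ = ω₀/(2π) = 3571 Hz.

f₀ = 3571 Hz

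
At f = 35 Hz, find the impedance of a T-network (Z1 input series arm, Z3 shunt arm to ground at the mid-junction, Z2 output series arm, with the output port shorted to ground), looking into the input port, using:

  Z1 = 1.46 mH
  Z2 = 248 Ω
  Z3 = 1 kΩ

Step 1 — Angular frequency: ω = 2π·f = 2π·35 = 219.9 rad/s.
Step 2 — Component impedances:
  Z1: Z = jωL = j·219.9·0.00146 = 0 + j0.3211 Ω
  Z2: Z = R = 248 Ω
  Z3: Z = R = 1000 Ω
Step 3 — With the output port shorted to ground, the output series arm Z2 runs from the junction to ground; the shunt arm Z3 also runs from the junction to ground. They appear in parallel: Z3 || Z2 = 198.7 Ω.
Step 4 — Series with input arm Z1: Z_in = Z1 + (Z3 || Z2) = 198.7 + j0.3211 Ω = 198.7∠0.1° Ω.

Z = 198.7 + j0.3211 Ω = 198.7∠0.1° Ω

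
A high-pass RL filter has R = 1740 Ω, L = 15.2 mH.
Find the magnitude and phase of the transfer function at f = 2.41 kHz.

Step 1 — Angular frequency: ω = 2π·2410 = 1.514e+04 rad/s.
Step 2 — Transfer function: H(jω) = jωL/(R + jωL).
Step 3 — Numerator jωL = j·230.2; denominator R + jωL = 1740 + j230.2.
Step 4 — H = 0.0172 + j0.13.
Step 5 — Magnitude: |H| = 0.1311 (-17.6 dB); phase: φ = 82.5°.

|H| = 0.1311 (-17.6 dB), φ = 82.5°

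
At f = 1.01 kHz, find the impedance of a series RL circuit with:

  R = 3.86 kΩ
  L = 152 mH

Step 1 — Angular frequency: ω = 2π·f = 2π·1010 = 6346 rad/s.
Step 2 — Component impedances:
  R: Z = R = 3860 Ω
  L: Z = jωL = j·6346·0.152 = 0 + j964.6 Ω
Step 3 — Series combination: Z_total = R + L = 3860 + j964.6 Ω = 3979∠14.0° Ω.

Z = 3860 + j964.6 Ω = 3979∠14.0° Ω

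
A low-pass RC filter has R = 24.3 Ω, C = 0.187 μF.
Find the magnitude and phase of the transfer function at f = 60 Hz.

Step 1 — Angular frequency: ω = 2π·60 = 377 rad/s.
Step 2 — Transfer function: H(jω) = 1/(1 + jωRC).
Step 3 — Denominator: 1 + jωRC = 1 + j·377·24.3·1.87e-07 = 1 + j0.001713.
Step 4 — H = 1 - j0.001713.
Step 5 — Magnitude: |H| = 1 (-0.0 dB); phase: φ = -0.1°.

|H| = 1 (-0.0 dB), φ = -0.1°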